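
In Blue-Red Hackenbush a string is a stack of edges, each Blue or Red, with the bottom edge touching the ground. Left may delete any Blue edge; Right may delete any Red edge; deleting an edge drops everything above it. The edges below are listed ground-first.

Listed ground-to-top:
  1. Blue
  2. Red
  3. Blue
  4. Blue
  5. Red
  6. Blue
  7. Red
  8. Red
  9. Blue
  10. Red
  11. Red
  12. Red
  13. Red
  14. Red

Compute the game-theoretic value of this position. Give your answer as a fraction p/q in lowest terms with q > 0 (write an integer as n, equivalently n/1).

6721/8192

Build G(s[:k]) for k = 1..14, string s = Blue Red Blue Blue Red Blue Red Red Blue Red Red Red Red Red.
1 of 14 · B · max L 0 · min R +∞ — 1
2 of 14 · BR · max L 0 · min R 1 — 1/2
3 of 14 · BRB · max L 1/2 · min R 1 — 3/4
4 of 14 · BRBB · max L 3/4 · min R 1 — 7/8
5 of 14 · BRBBR · max L 3/4 · min R 7/8 — 13/16
6 of 14 · BRBBRB · max L 13/16 · min R 7/8 — 27/32
7 of 14 · BRBBRBR · max L 13/16 · min R 27/32 — 53/64
8 of 14 · BRBBRBRR · max L 13/16 · min R 53/64 — 105/128
9 of 14 · BRBBRBRRB · max L 105/128 · min R 53/64 — 211/256
10 of 14 · BRBBRBRRBR · max L 105/128 · min R 211/256 — 421/512
11 of 14 · BRBBRBRRBRR · max L 105/128 · min R 421/512 — 841/1024
12 of 14 · BRBBRBRRBRRR · max L 105/128 · min R 841/1024 — 1681/2048
13 of 14 · BRBBRBRRBRRRR · max L 105/128 · min R 1681/2048 — 3361/4096
14 of 14 · BRBBRBRRBRRRRR · max L 105/128 · min R 3361/4096 — 6721/8192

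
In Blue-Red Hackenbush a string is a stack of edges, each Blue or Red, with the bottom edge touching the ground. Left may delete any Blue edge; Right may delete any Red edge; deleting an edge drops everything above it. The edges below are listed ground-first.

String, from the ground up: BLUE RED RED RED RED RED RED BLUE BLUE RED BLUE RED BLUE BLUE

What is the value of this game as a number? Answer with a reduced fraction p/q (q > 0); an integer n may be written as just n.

1 of 14 · B · max L 0 · min R +∞ so 1
2 of 14 · BR · max L 0 · min R 1 so 1/2
3 of 14 · BRR · max L 0 · min R 1/2 so 1/4
4 of 14 · BRRR · max L 0 · min R 1/4 so 1/8
5 of 14 · BRRRR · max L 0 · min R 1/8 so 1/16
6 of 14 · BRRRRR · max L 0 · min R 1/16 so 1/32
7 of 14 · BRRRRRR · max L 0 · min R 1/32 so 1/64
8 of 14 · BRRRRRRB · max L 1/64 · min R 1/32 so 3/128
9 of 14 · BRRRRRRBB · max L 3/128 · min R 1/32 so 7/256
10 of 14 · BRRRRRRBBR · max L 3/128 · min R 7/256 so 13/512
11 of 14 · BRRRRRRBBRB · max L 13/512 · min R 7/256 so 27/1024
12 of 14 · BRRRRRRBBRBR · max L 13/512 · min R 27/1024 so 53/2048
13 of 14 · BRRRRRRBBRBRB · max L 53/2048 · min R 27/1024 so 107/4096
14 of 14 · BRRRRRRBBRBRBB · max L 107/4096 · min R 27/1024 so 215/8192

215/8192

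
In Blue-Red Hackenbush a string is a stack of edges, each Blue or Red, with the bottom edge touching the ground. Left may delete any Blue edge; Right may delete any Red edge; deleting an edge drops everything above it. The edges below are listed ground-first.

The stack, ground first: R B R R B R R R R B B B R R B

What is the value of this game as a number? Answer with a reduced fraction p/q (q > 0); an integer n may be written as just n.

Build G(s[:k]) for k = 1..15, string s = R B R R B R R R R B B B R R B.
edge 1 of 15 (R): { — | 0 } -> -1
edge 2 of 15 (B): { -1 | 0 } -> -1/2
edge 3 of 15 (R): { -1 | -1/2,0 } -> -3/4
edge 4 of 15 (R): { -1 | -3/4,-1/2,0 } -> -7/8
edge 5 of 15 (B): { -1,-7/8 | -3/4,-1/2,0 } -> -13/16
edge 6 of 15 (R): { -1,-7/8 | -13/16,-3/4,-1/2,0 } -> -27/32
edge 7 of 15 (R): { -1,-7/8 | -27/32,-13/16,-3/4,-1/2,0 } -> -55/64
edge 8 of 15 (R): { -1,-7/8 | -55/64,-27/32,-13/16,-3/4,-1/2,0 } -> -111/128
edge 9 of 15 (R): { -1,-7/8 | -111/128,-55/64,-27/32,-13/16,-3/4,-1/2,0 } -> -223/256
edge 10 of 15 (B): { -1,-7/8,-223/256 | -111/128,-55/64,-27/32,-13/16,-3/4,-1/2,0 } -> -445/512
edge 11 of 15 (B): { -1,-7/8,-223/256,-445/512 | -111/128,-55/64,-27/32,-13/16,-3/4,-1/2,0 } -> -889/1024
edge 12 of 15 (B): { -1,-7/8,-223/256,-445/512,-889/1024 | -111/128,-55/64,-27/32,-13/16,-3/4,-1/2,0 } -> -1777/2048
edge 13 of 15 (R): { -1,-7/8,-223/256,-445/512,-889/1024 | -1777/2048,-111/128,-55/64,-27/32,-13/16,-3/4,-1/2,0 } -> -3555/4096
edge 14 of 15 (R): { -1,-7/8,-223/256,-445/512,-889/1024 | -3555/4096,-1777/2048,-111/128,-55/64,-27/32,-13/16,-3/4,-1/2,0 } -> -7111/8192
edge 15 of 15 (B): { -1,-7/8,-223/256,-445/512,-889/1024,-7111/8192 | -3555/4096,-1777/2048,-111/128,-55/64,-27/32,-13/16,-3/4,-1/2,0 } -> -14221/16384

-14221/16384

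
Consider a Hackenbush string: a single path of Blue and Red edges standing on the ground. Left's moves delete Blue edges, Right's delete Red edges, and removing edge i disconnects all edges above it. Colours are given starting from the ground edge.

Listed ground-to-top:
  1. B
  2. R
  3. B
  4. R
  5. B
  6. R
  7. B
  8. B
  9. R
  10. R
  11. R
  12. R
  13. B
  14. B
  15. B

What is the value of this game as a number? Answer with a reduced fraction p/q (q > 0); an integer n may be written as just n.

11023/16384

Prefix values for B R B R B R B B R R R R B B B via {L|R} + simplicity:
edge 1 of 15 (B): { 0 | (no moves) } => 1
edge 2 of 15 (R): { 0 | 1 } => 1/2
edge 3 of 15 (B): { 0, 1/2 | 1 } => 3/4
edge 4 of 15 (R): { 0, 1/2 | 3/4, 1 } => 5/8
edge 5 of 15 (B): { 0, 1/2, 5/8 | 3/4, 1 } => 11/16
edge 6 of 15 (R): { 0, 1/2, 5/8 | 11/16, 3/4, 1 } => 21/32
edge 7 of 15 (B): { 0, 1/2, 5/8, 21/32 | 11/16, 3/4, 1 } => 43/64
edge 8 of 15 (B): { 0, 1/2, 5/8, 21/32, 43/64 | 11/16, 3/4, 1 } => 87/128
edge 9 of 15 (R): { 0, 1/2, 5/8, 21/32, 43/64 | 87/128, 11/16, 3/4, 1 } => 173/256
edge 10 of 15 (R): { 0, 1/2, 5/8, 21/32, 43/64 | 173/256, 87/128, 11/16, 3/4, 1 } => 345/512
edge 11 of 15 (R): { 0, 1/2, 5/8, 21/32, 43/64 | 345/512, 173/256, 87/128, 11/16, 3/4, 1 } => 689/1024
edge 12 of 15 (R): { 0, 1/2, 5/8, 21/32, 43/64 | 689/1024, 345/512, 173/256, 87/128, 11/16, 3/4, 1 } => 1377/2048
edge 13 of 15 (B): { 0, 1/2, 5/8, 21/32, 43/64, 1377/2048 | 689/1024, 345/512, 173/256, 87/128, 11/16, 3/4, 1 } => 2755/4096
edge 14 of 15 (B): { 0, 1/2, 5/8, 21/32, 43/64, 1377/2048, 2755/4096 | 689/1024, 345/512, 173/256, 87/128, 11/16, 3/4, 1 } => 5511/8192
edge 15 of 15 (B): { 0, 1/2, 5/8, 21/32, 43/64, 1377/2048, 2755/4096, 5511/8192 | 689/1024, 345/512, 173/256, 87/128, 11/16, 3/4, 1 } => 11023/16384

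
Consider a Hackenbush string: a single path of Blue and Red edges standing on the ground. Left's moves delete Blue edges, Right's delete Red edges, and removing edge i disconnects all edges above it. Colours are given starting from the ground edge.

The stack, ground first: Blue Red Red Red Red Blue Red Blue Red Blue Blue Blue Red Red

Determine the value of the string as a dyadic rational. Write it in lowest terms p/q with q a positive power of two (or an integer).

697/8192

B: Left { 0 }, Right { · } ⇒ simplest 1
BR: Left { 0 }, Right { 1 } ⇒ simplest 1/2
BRR: Left { 0 }, Right { 1/2, 1 } ⇒ simplest 1/4
BRRR: Left { 0 }, Right { 1/4, 1/2, 1 } ⇒ simplest 1/8
BRRRR: Left { 0 }, Right { 1/8, 1/4, 1/2, 1 } ⇒ simplest 1/16
BRRRRB: Left { 0, 1/16 }, Right { 1/8, 1/4, 1/2, 1 } ⇒ simplest 3/32
BRRRRBR: Left { 0, 1/16 }, Right { 3/32, 1/8, 1/4, 1/2, 1 } ⇒ simplest 5/64
BRRRRBRB: Left { 0, 1/16, 5/64 }, Right { 3/32, 1/8, 1/4, 1/2, 1 } ⇒ simplest 11/128
BRRRRBRBR: Left { 0, 1/16, 5/64 }, Right { 11/128, 3/32, 1/8, 1/4, 1/2, 1 } ⇒ simplest 21/256
BRRRRBRBRB: Left { 0, 1/16, 5/64, 21/256 }, Right { 11/128, 3/32, 1/8, 1/4, 1/2, 1 } ⇒ simplest 43/512
BRRRRBRBRBB: Left { 0, 1/16, 5/64, 21/256, 43/512 }, Right { 11/128, 3/32, 1/8, 1/4, 1/2, 1 } ⇒ simplest 87/1024
BRRRRBRBRBBB: Left { 0, 1/16, 5/64, 21/256, 43/512, 87/1024 }, Right { 11/128, 3/32, 1/8, 1/4, 1/2, 1 } ⇒ simplest 175/2048
BRRRRBRBRBBBR: Left { 0, 1/16, 5/64, 21/256, 43/512, 87/1024 }, Right { 175/2048, 11/128, 3/32, 1/8, 1/4, 1/2, 1 } ⇒ simplest 349/4096
BRRRRBRBRBBBRR: Left { 0, 1/16, 5/64, 21/256, 43/512, 87/1024 }, Right { 349/4096, 175/2048, 11/128, 3/32, 1/8, 1/4, 1/2, 1 } ⇒ simplest 697/8192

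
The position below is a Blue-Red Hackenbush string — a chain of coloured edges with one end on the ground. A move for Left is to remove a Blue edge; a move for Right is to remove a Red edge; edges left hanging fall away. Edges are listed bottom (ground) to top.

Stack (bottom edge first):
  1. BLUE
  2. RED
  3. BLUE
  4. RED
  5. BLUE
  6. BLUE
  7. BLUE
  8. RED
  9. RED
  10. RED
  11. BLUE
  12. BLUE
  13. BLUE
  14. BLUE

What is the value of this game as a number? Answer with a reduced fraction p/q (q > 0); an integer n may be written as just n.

Prefix values for BLUE RED BLUE RED BLUE BLUE BLUE RED RED RED BLUE BLUE BLUE BLUE via {L|R} + simplicity:
edge 1 of 14 (BLUE): { 0 | ∅ } so 1
edge 2 of 14 (RED): { 0 | 1 } so 1/2
edge 3 of 14 (BLUE): { 0, 1/2 | 1 } so 3/4
edge 4 of 14 (RED): { 0, 1/2 | 3/4, 1 } so 5/8
edge 5 of 14 (BLUE): { 0, 1/2, 5/8 | 3/4, 1 } so 11/16
edge 6 of 14 (BLUE): { 0, 1/2, 5/8, 11/16 | 3/4, 1 } so 23/32
edge 7 of 14 (BLUE): { 0, 1/2, 5/8, 11/16, 23/32 | 3/4, 1 } so 47/64
edge 8 of 14 (RED): { 0, 1/2, 5/8, 11/16, 23/32 | 47/64, 3/4, 1 } so 93/128
edge 9 of 14 (RED): { 0, 1/2, 5/8, 11/16, 23/32 | 93/128, 47/64, 3/4, 1 } so 185/256
edge 10 of 14 (RED): { 0, 1/2, 5/8, 11/16, 23/32 | 185/256, 93/128, 47/64, 3/4, 1 } so 369/512
edge 11 of 14 (BLUE): { 0, 1/2, 5/8, 11/16, 23/32, 369/512 | 185/256, 93/128, 47/64, 3/4, 1 } so 739/1024
edge 12 of 14 (BLUE): { 0, 1/2, 5/8, 11/16, 23/32, 369/512, 739/1024 | 185/256, 93/128, 47/64, 3/4, 1 } so 1479/2048
edge 13 of 14 (BLUE): { 0, 1/2, 5/8, 11/16, 23/32, 369/512, 739/1024, 1479/2048 | 185/256, 93/128, 47/64, 3/4, 1 } so 2959/4096
edge 14 of 14 (BLUE): { 0, 1/2, 5/8, 11/16, 23/32, 369/512, 739/1024, 1479/2048, 2959/4096 | 185/256, 93/128, 47/64, 3/4, 1 } so 5919/8192

5919/8192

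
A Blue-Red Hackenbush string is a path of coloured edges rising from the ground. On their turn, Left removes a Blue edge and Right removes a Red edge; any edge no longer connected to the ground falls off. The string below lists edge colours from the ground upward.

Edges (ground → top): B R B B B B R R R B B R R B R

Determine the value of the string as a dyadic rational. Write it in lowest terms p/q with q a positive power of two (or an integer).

15461/16384

edge 1 of 15 (B): { 0 | · } -> 1
edge 2 of 15 (R): { 0 | 1 } -> 1/2
edge 3 of 15 (B): { 0, 1/2 | 1 } -> 3/4
edge 4 of 15 (B): { 0, 1/2, 3/4 | 1 } -> 7/8
edge 5 of 15 (B): { 0, 1/2, 3/4, 7/8 | 1 } -> 15/16
edge 6 of 15 (B): { 0, 1/2, 3/4, 7/8, 15/16 | 1 } -> 31/32
edge 7 of 15 (R): { 0, 1/2, 3/4, 7/8, 15/16 | 31/32, 1 } -> 61/64
edge 8 of 15 (R): { 0, 1/2, 3/4, 7/8, 15/16 | 61/64, 31/32, 1 } -> 121/128
edge 9 of 15 (R): { 0, 1/2, 3/4, 7/8, 15/16 | 121/128, 61/64, 31/32, 1 } -> 241/256
edge 10 of 15 (B): { 0, 1/2, 3/4, 7/8, 15/16, 241/256 | 121/128, 61/64, 31/32, 1 } -> 483/512
edge 11 of 15 (B): { 0, 1/2, 3/4, 7/8, 15/16, 241/256, 483/512 | 121/128, 61/64, 31/32, 1 } -> 967/1024
edge 12 of 15 (R): { 0, 1/2, 3/4, 7/8, 15/16, 241/256, 483/512 | 967/1024, 121/128, 61/64, 31/32, 1 } -> 1933/2048
edge 13 of 15 (R): { 0, 1/2, 3/4, 7/8, 15/16, 241/256, 483/512 | 1933/2048, 967/1024, 121/128, 61/64, 31/32, 1 } -> 3865/4096
edge 14 of 15 (B): { 0, 1/2, 3/4, 7/8, 15/16, 241/256, 483/512, 3865/4096 | 1933/2048, 967/1024, 121/128, 61/64, 31/32, 1 } -> 7731/8192
edge 15 of 15 (R): { 0, 1/2, 3/4, 7/8, 15/16, 241/256, 483/512, 3865/4096 | 7731/8192, 1933/2048, 967/1024, 121/128, 61/64, 31/32, 1 } -> 15461/16384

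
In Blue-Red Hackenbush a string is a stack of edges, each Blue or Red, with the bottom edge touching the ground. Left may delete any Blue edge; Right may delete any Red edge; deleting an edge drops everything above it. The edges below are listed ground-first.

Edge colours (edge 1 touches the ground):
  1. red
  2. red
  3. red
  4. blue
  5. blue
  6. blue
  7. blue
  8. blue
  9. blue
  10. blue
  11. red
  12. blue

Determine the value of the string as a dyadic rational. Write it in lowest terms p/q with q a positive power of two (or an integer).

1 of 12 · r · max L −∞ · min R 0 — -1
2 of 12 · rr · max L −∞ · min R -1 — -2
3 of 12 · rrr · max L −∞ · min R -2 — -3
4 of 12 · rrrb · max L -3 · min R -2 — -5/2
5 of 12 · rrrbb · max L -5/2 · min R -2 — -9/4
6 of 12 · rrrbbb · max L -9/4 · min R -2 — -17/8
7 of 12 · rrrbbbb · max L -17/8 · min R -2 — -33/16
8 of 12 · rrrbbbbb · max L -33/16 · min R -2 — -65/32
9 of 12 · rrrbbbbbb · max L -65/32 · min R -2 — -129/64
10 of 12 · rrrbbbbbbb · max L -129/64 · min R -2 — -257/128
11 of 12 · rrrbbbbbbbr · max L -129/64 · min R -257/128 — -515/256
12 of 12 · rrrbbbbbbbrb · max L -515/256 · min R -257/128 — -1029/512

-1029/512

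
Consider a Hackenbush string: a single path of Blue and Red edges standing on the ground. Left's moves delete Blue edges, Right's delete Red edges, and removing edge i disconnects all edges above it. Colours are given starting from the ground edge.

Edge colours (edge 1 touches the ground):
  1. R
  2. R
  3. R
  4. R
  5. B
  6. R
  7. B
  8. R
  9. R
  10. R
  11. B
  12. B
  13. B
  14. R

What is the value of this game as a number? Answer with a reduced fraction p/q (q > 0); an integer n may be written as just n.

v_1 [R]  L=[·]  R=[0]  = -1
v_2 [RR]  L=[·]  R=[-1,0]  = -2
v_3 [RRR]  L=[·]  R=[-2,-1,0]  = -3
v_4 [RRRR]  L=[·]  R=[-3,-2,-1,0]  = -4
v_5 [RRRRB]  L=[-4]  R=[-3,-2,-1,0]  = -7/2
v_6 [RRRRBR]  L=[-4]  R=[-7/2,-3,-2,-1,0]  = -15/4
v_7 [RRRRBRB]  L=[-4,-15/4]  R=[-7/2,-3,-2,-1,0]  = -29/8
v_8 [RRRRBRBR]  L=[-4,-15/4]  R=[-29/8,-7/2,-3,-2,-1,0]  = -59/16
v_9 [RRRRBRBRR]  L=[-4,-15/4]  R=[-59/16,-29/8,-7/2,-3,-2,-1,0]  = -119/32
v_10 [RRRRBRBRRR]  L=[-4,-15/4]  R=[-119/32,-59/16,-29/8,-7/2,-3,-2,-1,0]  = -239/64
v_11 [RRRRBRBRRRB]  L=[-4,-15/4,-239/64]  R=[-119/32,-59/16,-29/8,-7/2,-3,-2,-1,0]  = -477/128
v_12 [RRRRBRBRRRBB]  L=[-4,-15/4,-239/64,-477/128]  R=[-119/32,-59/16,-29/8,-7/2,-3,-2,-1,0]  = -953/256
v_13 [RRRRBRBRRRBBB]  L=[-4,-15/4,-239/64,-477/128,-953/256]  R=[-119/32,-59/16,-29/8,-7/2,-3,-2,-1,0]  = -1905/512
v_14 [RRRRBRBRRRBBBR]  L=[-4,-15/4,-239/64,-477/128,-953/256]  R=[-1905/512,-119/32,-59/16,-29/8,-7/2,-3,-2,-1,0]  = -3811/1024

-3811/1024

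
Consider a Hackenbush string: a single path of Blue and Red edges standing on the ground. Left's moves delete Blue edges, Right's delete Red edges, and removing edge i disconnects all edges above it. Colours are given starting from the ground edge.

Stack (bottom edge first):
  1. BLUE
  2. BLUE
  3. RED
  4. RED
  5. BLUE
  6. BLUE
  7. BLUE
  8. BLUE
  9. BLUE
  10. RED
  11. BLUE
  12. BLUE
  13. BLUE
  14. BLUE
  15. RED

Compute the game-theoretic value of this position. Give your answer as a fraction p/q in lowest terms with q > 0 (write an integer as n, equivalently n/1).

12221/8192

g(B) = { 0 | none } = 1
g(BB) = { 0,1 | none } = 2
g(BBR) = { 0,1 | 2 } = 3/2
g(BBRR) = { 0,1 | 3/2,2 } = 5/4
g(BBRRB) = { 0,1,5/4 | 3/2,2 } = 11/8
g(BBRRBB) = { 0,1,5/4,11/8 | 3/2,2 } = 23/16
g(BBRRBBB) = { 0,1,5/4,11/8,23/16 | 3/2,2 } = 47/32
g(BBRRBBBB) = { 0,1,5/4,11/8,23/16,47/32 | 3/2,2 } = 95/64
g(BBRRBBBBB) = { 0,1,5/4,11/8,23/16,47/32,95/64 | 3/2,2 } = 191/128
g(BBRRBBBBBR) = { 0,1,5/4,11/8,23/16,47/32,95/64 | 191/128,3/2,2 } = 381/256
g(BBRRBBBBBRB) = { 0,1,5/4,11/8,23/16,47/32,95/64,381/256 | 191/128,3/2,2 } = 763/512
g(BBRRBBBBBRBB) = { 0,1,5/4,11/8,23/16,47/32,95/64,381/256,763/512 | 191/128,3/2,2 } = 1527/1024
g(BBRRBBBBBRBBB) = { 0,1,5/4,11/8,23/16,47/32,95/64,381/256,763/512,1527/1024 | 191/128,3/2,2 } = 3055/2048
g(BBRRBBBBBRBBBB) = { 0,1,5/4,11/8,23/16,47/32,95/64,381/256,763/512,1527/1024,3055/2048 | 191/128,3/2,2 } = 6111/4096
g(BBRRBBBBBRBBBBR) = { 0,1,5/4,11/8,23/16,47/32,95/64,381/256,763/512,1527/1024,3055/2048 | 6111/4096,191/128,3/2,2 } = 12221/8192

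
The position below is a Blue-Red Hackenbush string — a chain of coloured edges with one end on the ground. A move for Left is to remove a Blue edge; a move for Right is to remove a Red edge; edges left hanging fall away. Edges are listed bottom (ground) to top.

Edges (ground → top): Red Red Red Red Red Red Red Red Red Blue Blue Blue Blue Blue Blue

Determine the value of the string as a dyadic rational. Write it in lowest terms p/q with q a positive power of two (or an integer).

Recurse on prefixes of the 15-edge string Red Red Red Red Red Red Red Red Red Blue Blue Blue Blue Blue Blue:
1 of 15 · R · max L −∞ · min R 0 -> -1
2 of 15 · RR · max L −∞ · min R -1 -> -2
3 of 15 · RRR · max L −∞ · min R -2 -> -3
4 of 15 · RRRR · max L −∞ · min R -3 -> -4
5 of 15 · RRRRR · max L −∞ · min R -4 -> -5
6 of 15 · RRRRRR · max L −∞ · min R -5 -> -6
7 of 15 · RRRRRRR · max L −∞ · min R -6 -> -7
8 of 15 · RRRRRRRR · max L −∞ · min R -7 -> -8
9 of 15 · RRRRRRRRR · max L −∞ · min R -8 -> -9
10 of 15 · RRRRRRRRRB · max L -9 · min R -8 -> -17/2
11 of 15 · RRRRRRRRRBB · max L -17/2 · min R -8 -> -33/4
12 of 15 · RRRRRRRRRBBB · max L -33/4 · min R -8 -> -65/8
13 of 15 · RRRRRRRRRBBBB · max L -65/8 · min R -8 -> -129/16
14 of 15 · RRRRRRRRRBBBBB · max L -129/16 · min R -8 -> -257/32
15 of 15 · RRRRRRRRRBBBBBB · max L -257/32 · min R -8 -> -513/64

-513/64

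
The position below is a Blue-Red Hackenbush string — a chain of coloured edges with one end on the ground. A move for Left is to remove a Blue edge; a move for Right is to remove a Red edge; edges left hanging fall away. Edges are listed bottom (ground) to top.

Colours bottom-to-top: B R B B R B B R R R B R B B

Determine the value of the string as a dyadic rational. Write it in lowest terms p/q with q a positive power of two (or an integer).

edge 1 of 14 (B): { 0 |  } gives 1
edge 2 of 14 (R): { 0 | 1 } gives 1/2
edge 3 of 14 (B): { 0; 1/2 | 1 } gives 3/4
edge 4 of 14 (B): { 0; 1/2; 3/4 | 1 } gives 7/8
edge 5 of 14 (R): { 0; 1/2; 3/4 | 7/8; 1 } gives 13/16
edge 6 of 14 (B): { 0; 1/2; 3/4; 13/16 | 7/8; 1 } gives 27/32
edge 7 of 14 (B): { 0; 1/2; 3/4; 13/16; 27/32 | 7/8; 1 } gives 55/64
edge 8 of 14 (R): { 0; 1/2; 3/4; 13/16; 27/32 | 55/64; 7/8; 1 } gives 109/128
edge 9 of 14 (R): { 0; 1/2; 3/4; 13/16; 27/32 | 109/128; 55/64; 7/8; 1 } gives 217/256
edge 10 of 14 (R): { 0; 1/2; 3/4; 13/16; 27/32 | 217/256; 109/128; 55/64; 7/8; 1 } gives 433/512
edge 11 of 14 (B): { 0; 1/2; 3/4; 13/16; 27/32; 433/512 | 217/256; 109/128; 55/64; 7/8; 1 } gives 867/1024
edge 12 of 14 (R): { 0; 1/2; 3/4; 13/16; 27/32; 433/512 | 867/1024; 217/256; 109/128; 55/64; 7/8; 1 } gives 1733/2048
edge 13 of 14 (B): { 0; 1/2; 3/4; 13/16; 27/32; 433/512; 1733/2048 | 867/1024; 217/256; 109/128; 55/64; 7/8; 1 } gives 3467/4096
edge 14 of 14 (B): { 0; 1/2; 3/4; 13/16; 27/32; 433/512; 1733/2048; 3467/4096 | 867/1024; 217/256; 109/128; 55/64; 7/8; 1 } gives 6935/8192

6935/8192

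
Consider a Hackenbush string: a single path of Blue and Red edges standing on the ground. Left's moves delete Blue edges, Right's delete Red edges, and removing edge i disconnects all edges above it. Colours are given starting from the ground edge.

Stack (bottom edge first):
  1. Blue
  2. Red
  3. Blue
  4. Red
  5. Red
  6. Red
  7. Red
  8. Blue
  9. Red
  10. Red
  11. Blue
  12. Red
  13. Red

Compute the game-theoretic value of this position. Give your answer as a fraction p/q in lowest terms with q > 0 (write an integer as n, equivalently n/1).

Recurse on prefixes of the 13-edge string Blue Red Blue Red Red Red Red Blue Red Red Blue Red Red:
step 1: add Blue to get B; options L={ 0 } R={ none } -> 1
step 2: add Red to get BR; options L={ 0 } R={ 1 } -> 1/2
step 3: add Blue to get BRB; options L={ 0 1/2 } R={ 1 } -> 3/4
step 4: add Red to get BRBR; options L={ 0 1/2 } R={ 3/4 1 } -> 5/8
step 5: add Red to get BRBRR; options L={ 0 1/2 } R={ 5/8 3/4 1 } -> 9/16
step 6: add Red to get BRBRRR; options L={ 0 1/2 } R={ 9/16 5/8 3/4 1 } -> 17/32
step 7: add Red to get BRBRRRR; options L={ 0 1/2 } R={ 17/32 9/16 5/8 3/4 1 } -> 33/64
step 8: add Blue to get BRBRRRRB; options L={ 0 1/2 33/64 } R={ 17/32 9/16 5/8 3/4 1 } -> 67/128
step 9: add Red to get BRBRRRRBR; options L={ 0 1/2 33/64 } R={ 67/128 17/32 9/16 5/8 3/4 1 } -> 133/256
step 10: add Red to get BRBRRRRBRR; options L={ 0 1/2 33/64 } R={ 133/256 67/128 17/32 9/16 5/8 3/4 1 } -> 265/512
step 11: add Blue to get BRBRRRRBRRB; options L={ 0 1/2 33/64 265/512 } R={ 133/256 67/128 17/32 9/16 5/8 3/4 1 } -> 531/1024
step 12: add Red to get BRBRRRRBRRBR; options L={ 0 1/2 33/64 265/512 } R={ 531/1024 133/256 67/128 17/32 9/16 5/8 3/4 1 } -> 1061/2048
step 13: add Red to get BRBRRRRBRRBRR; options L={ 0 1/2 33/64 265/512 } R={ 1061/2048 531/1024 133/256 67/128 17/32 9/16 5/8 3/4 1 } -> 2121/4096

2121/4096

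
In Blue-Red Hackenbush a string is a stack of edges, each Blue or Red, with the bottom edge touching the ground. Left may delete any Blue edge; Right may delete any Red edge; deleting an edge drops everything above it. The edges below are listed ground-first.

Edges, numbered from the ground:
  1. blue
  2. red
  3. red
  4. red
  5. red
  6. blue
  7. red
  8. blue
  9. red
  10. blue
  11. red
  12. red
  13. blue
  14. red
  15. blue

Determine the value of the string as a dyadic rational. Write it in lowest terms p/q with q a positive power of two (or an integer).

1355/16384

edge 1 of 15 (blue): { 0 |  } ⇒ 1
edge 2 of 15 (red): { 0 | 1 } ⇒ 1/2
edge 3 of 15 (red): { 0 | 1/2,1 } ⇒ 1/4
edge 4 of 15 (red): { 0 | 1/4,1/2,1 } ⇒ 1/8
edge 5 of 15 (red): { 0 | 1/8,1/4,1/2,1 } ⇒ 1/16
edge 6 of 15 (blue): { 0,1/16 | 1/8,1/4,1/2,1 } ⇒ 3/32
edge 7 of 15 (red): { 0,1/16 | 3/32,1/8,1/4,1/2,1 } ⇒ 5/64
edge 8 of 15 (blue): { 0,1/16,5/64 | 3/32,1/8,1/4,1/2,1 } ⇒ 11/128
edge 9 of 15 (red): { 0,1/16,5/64 | 11/128,3/32,1/8,1/4,1/2,1 } ⇒ 21/256
edge 10 of 15 (blue): { 0,1/16,5/64,21/256 | 11/128,3/32,1/8,1/4,1/2,1 } ⇒ 43/512
edge 11 of 15 (red): { 0,1/16,5/64,21/256 | 43/512,11/128,3/32,1/8,1/4,1/2,1 } ⇒ 85/1024
edge 12 of 15 (red): { 0,1/16,5/64,21/256 | 85/1024,43/512,11/128,3/32,1/8,1/4,1/2,1 } ⇒ 169/2048
edge 13 of 15 (blue): { 0,1/16,5/64,21/256,169/2048 | 85/1024,43/512,11/128,3/32,1/8,1/4,1/2,1 } ⇒ 339/4096
edge 14 of 15 (red): { 0,1/16,5/64,21/256,169/2048 | 339/4096,85/1024,43/512,11/128,3/32,1/8,1/4,1/2,1 } ⇒ 677/8192
edge 15 of 15 (blue): { 0,1/16,5/64,21/256,169/2048,677/8192 | 339/4096,85/1024,43/512,11/128,3/32,1/8,1/4,1/2,1 } ⇒ 1355/16384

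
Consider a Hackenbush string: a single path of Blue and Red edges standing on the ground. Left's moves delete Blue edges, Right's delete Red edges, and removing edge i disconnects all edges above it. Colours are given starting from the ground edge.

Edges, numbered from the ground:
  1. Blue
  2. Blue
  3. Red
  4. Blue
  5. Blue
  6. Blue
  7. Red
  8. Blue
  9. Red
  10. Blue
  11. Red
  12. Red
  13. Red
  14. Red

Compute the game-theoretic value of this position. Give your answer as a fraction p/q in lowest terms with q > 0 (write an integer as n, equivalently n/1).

Build g(s[:k]) for k = 1..14, string s = Blue Blue Red Blue Blue Blue Red Blue Red Blue Red Red Red Red.
step 1: add Blue to get B; options L={ 0 } R={ — } → 1
step 2: add Blue to get BB; options L={ 0,1 } R={ — } → 2
step 3: add Red to get BBR; options L={ 0,1 } R={ 2 } → 3/2
step 4: add Blue to get BBRB; options L={ 0,1,3/2 } R={ 2 } → 7/4
step 5: add Blue to get BBRBB; options L={ 0,1,3/2,7/4 } R={ 2 } → 15/8
step 6: add Blue to get BBRBBB; options L={ 0,1,3/2,7/4,15/8 } R={ 2 } → 31/16
step 7: add Red to get BBRBBBR; options L={ 0,1,3/2,7/4,15/8 } R={ 31/16,2 } → 61/32
step 8: add Blue to get BBRBBBRB; options L={ 0,1,3/2,7/4,15/8,61/32 } R={ 31/16,2 } → 123/64
step 9: add Red to get BBRBBBRBR; options L={ 0,1,3/2,7/4,15/8,61/32 } R={ 123/64,31/16,2 } → 245/128
step 10: add Blue to get BBRBBBRBRB; options L={ 0,1,3/2,7/4,15/8,61/32,245/128 } R={ 123/64,31/16,2 } → 491/256
step 11: add Red to get BBRBBBRBRBR; options L={ 0,1,3/2,7/4,15/8,61/32,245/128 } R={ 491/256,123/64,31/16,2 } → 981/512
step 12: add Red to get BBRBBBRBRBRR; options L={ 0,1,3/2,7/4,15/8,61/32,245/128 } R={ 981/512,491/256,123/64,31/16,2 } → 1961/1024
step 13: add Red to get BBRBBBRBRBRRR; options L={ 0,1,3/2,7/4,15/8,61/32,245/128 } R={ 1961/1024,981/512,491/256,123/64,31/16,2 } → 3921/2048
step 14: add Red to get BBRBBBRBRBRRRR; options L={ 0,1,3/2,7/4,15/8,61/32,245/128 } R={ 3921/2048,1961/1024,981/512,491/256,123/64,31/16,2 } → 7841/4096

7841/4096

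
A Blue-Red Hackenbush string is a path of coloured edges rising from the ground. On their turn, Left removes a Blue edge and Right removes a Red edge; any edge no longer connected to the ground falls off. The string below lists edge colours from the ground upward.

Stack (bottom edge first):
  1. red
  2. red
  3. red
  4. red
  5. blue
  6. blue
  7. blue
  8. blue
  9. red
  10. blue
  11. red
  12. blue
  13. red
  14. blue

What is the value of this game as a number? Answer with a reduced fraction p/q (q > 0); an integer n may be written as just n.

Prefix values for red red red red blue blue blue blue red blue red blue red blue via {L|R} + simplicity:
edge 1 of 14 (red): { — | 0 } so -1
edge 2 of 14 (red): { — | -1,0 } so -2
edge 3 of 14 (red): { — | -2,-1,0 } so -3
edge 4 of 14 (red): { — | -3,-2,-1,0 } so -4
edge 5 of 14 (blue): { -4 | -3,-2,-1,0 } so -7/2
edge 6 of 14 (blue): { -4,-7/2 | -3,-2,-1,0 } so -13/4
edge 7 of 14 (blue): { -4,-7/2,-13/4 | -3,-2,-1,0 } so -25/8
edge 8 of 14 (blue): { -4,-7/2,-13/4,-25/8 | -3,-2,-1,0 } so -49/16
edge 9 of 14 (red): { -4,-7/2,-13/4,-25/8 | -49/16,-3,-2,-1,0 } so -99/32
edge 10 of 14 (blue): { -4,-7/2,-13/4,-25/8,-99/32 | -49/16,-3,-2,-1,0 } so -197/64
edge 11 of 14 (red): { -4,-7/2,-13/4,-25/8,-99/32 | -197/64,-49/16,-3,-2,-1,0 } so -395/128
edge 12 of 14 (blue): { -4,-7/2,-13/4,-25/8,-99/32,-395/128 | -197/64,-49/16,-3,-2,-1,0 } so -789/256
edge 13 of 14 (red): { -4,-7/2,-13/4,-25/8,-99/32,-395/128 | -789/256,-197/64,-49/16,-3,-2,-1,0 } so -1579/512
edge 14 of 14 (blue): { -4,-7/2,-13/4,-25/8,-99/32,-395/128,-1579/512 | -789/256,-197/64,-49/16,-3,-2,-1,0 } so -3157/1024

-3157/1024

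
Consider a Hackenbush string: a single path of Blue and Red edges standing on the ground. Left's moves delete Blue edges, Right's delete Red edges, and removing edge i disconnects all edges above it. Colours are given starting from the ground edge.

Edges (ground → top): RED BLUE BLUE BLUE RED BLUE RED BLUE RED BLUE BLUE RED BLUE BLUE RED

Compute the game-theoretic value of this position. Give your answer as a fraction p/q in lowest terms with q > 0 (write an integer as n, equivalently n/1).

Recurse on prefixes of the 15-edge string RED BLUE BLUE BLUE RED BLUE RED BLUE RED BLUE BLUE RED BLUE BLUE RED:
edge 1 of 15 (RED): { none | 0 } = -1
edge 2 of 15 (BLUE): { -1 | 0 } = -1/2
edge 3 of 15 (BLUE): { -1; -1/2 | 0 } = -1/4
edge 4 of 15 (BLUE): { -1; -1/2; -1/4 | 0 } = -1/8
edge 5 of 15 (RED): { -1; -1/2; -1/4 | -1/8; 0 } = -3/16
edge 6 of 15 (BLUE): { -1; -1/2; -1/4; -3/16 | -1/8; 0 } = -5/32
edge 7 of 15 (RED): { -1; -1/2; -1/4; -3/16 | -5/32; -1/8; 0 } = -11/64
edge 8 of 15 (BLUE): { -1; -1/2; -1/4; -3/16; -11/64 | -5/32; -1/8; 0 } = -21/128
edge 9 of 15 (RED): { -1; -1/2; -1/4; -3/16; -11/64 | -21/128; -5/32; -1/8; 0 } = -43/256
edge 10 of 15 (BLUE): { -1; -1/2; -1/4; -3/16; -11/64; -43/256 | -21/128; -5/32; -1/8; 0 } = -85/512
edge 11 of 15 (BLUE): { -1; -1/2; -1/4; -3/16; -11/64; -43/256; -85/512 | -21/128; -5/32; -1/8; 0 } = -169/1024
edge 12 of 15 (RED): { -1; -1/2; -1/4; -3/16; -11/64; -43/256; -85/512 | -169/1024; -21/128; -5/32; -1/8; 0 } = -339/2048
edge 13 of 15 (BLUE): { -1; -1/2; -1/4; -3/16; -11/64; -43/256; -85/512; -339/2048 | -169/1024; -21/128; -5/32; -1/8; 0 } = -677/4096
edge 14 of 15 (BLUE): { -1; -1/2; -1/4; -3/16; -11/64; -43/256; -85/512; -339/2048; -677/4096 | -169/1024; -21/128; -5/32; -1/8; 0 } = -1353/8192
edge 15 of 15 (RED): { -1; -1/2; -1/4; -3/16; -11/64; -43/256; -85/512; -339/2048; -677/4096 | -1353/8192; -169/1024; -21/128; -5/32; -1/8; 0 } = -2707/16384

-2707/16384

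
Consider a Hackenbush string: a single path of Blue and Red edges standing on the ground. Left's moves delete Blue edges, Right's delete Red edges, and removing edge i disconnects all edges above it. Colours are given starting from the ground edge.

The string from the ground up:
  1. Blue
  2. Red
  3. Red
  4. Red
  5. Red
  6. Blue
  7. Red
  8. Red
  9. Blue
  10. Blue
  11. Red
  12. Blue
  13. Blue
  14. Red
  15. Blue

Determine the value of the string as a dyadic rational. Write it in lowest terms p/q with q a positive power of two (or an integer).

1 of 15 · B · max L 0 · min R +∞ ⇒ 1
2 of 15 · BR · max L 0 · min R 1 ⇒ 1/2
3 of 15 · BRR · max L 0 · min R 1/2 ⇒ 1/4
4 of 15 · BRRR · max L 0 · min R 1/4 ⇒ 1/8
5 of 15 · BRRRR · max L 0 · min R 1/8 ⇒ 1/16
6 of 15 · BRRRRB · max L 1/16 · min R 1/8 ⇒ 3/32
7 of 15 · BRRRRBR · max L 1/16 · min R 3/32 ⇒ 5/64
8 of 15 · BRRRRBRR · max L 1/16 · min R 5/64 ⇒ 9/128
9 of 15 · BRRRRBRRB · max L 9/128 · min R 5/64 ⇒ 19/256
10 of 15 · BRRRRBRRBB · max L 19/256 · min R 5/64 ⇒ 39/512
11 of 15 · BRRRRBRRBBR · max L 19/256 · min R 39/512 ⇒ 77/1024
12 of 15 · BRRRRBRRBBRB · max L 77/1024 · min R 39/512 ⇒ 155/2048
13 of 15 · BRRRRBRRBBRBB · max L 155/2048 · min R 39/512 ⇒ 311/4096
14 of 15 · BRRRRBRRBBRBBR · max L 155/2048 · min R 311/4096 ⇒ 621/8192
15 of 15 · BRRRRBRRBBRBBRB · max L 621/8192 · min R 311/4096 ⇒ 1243/16384

1243/16384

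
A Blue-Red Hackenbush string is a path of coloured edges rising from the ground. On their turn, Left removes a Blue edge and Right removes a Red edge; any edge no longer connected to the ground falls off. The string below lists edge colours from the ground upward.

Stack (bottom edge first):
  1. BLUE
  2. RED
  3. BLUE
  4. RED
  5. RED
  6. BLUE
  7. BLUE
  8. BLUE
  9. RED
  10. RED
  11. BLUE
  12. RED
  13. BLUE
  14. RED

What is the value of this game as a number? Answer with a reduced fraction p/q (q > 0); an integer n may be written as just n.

step 1: add BLUE to get B; options L={ 0 } R={ — } -> 1
step 2: add RED to get BR; options L={ 0 } R={ 1 } -> 1/2
step 3: add BLUE to get BRB; options L={ 0; 1/2 } R={ 1 } -> 3/4
step 4: add RED to get BRBR; options L={ 0; 1/2 } R={ 3/4; 1 } -> 5/8
step 5: add RED to get BRBRR; options L={ 0; 1/2 } R={ 5/8; 3/4; 1 } -> 9/16
step 6: add BLUE to get BRBRRB; options L={ 0; 1/2; 9/16 } R={ 5/8; 3/4; 1 } -> 19/32
step 7: add BLUE to get BRBRRBB; options L={ 0; 1/2; 9/16; 19/32 } R={ 5/8; 3/4; 1 } -> 39/64
step 8: add BLUE to get BRBRRBBB; options L={ 0; 1/2; 9/16; 19/32; 39/64 } R={ 5/8; 3/4; 1 } -> 79/128
step 9: add RED to get BRBRRBBBR; options L={ 0; 1/2; 9/16; 19/32; 39/64 } R={ 79/128; 5/8; 3/4; 1 } -> 157/256
step 10: add RED to get BRBRRBBBRR; options L={ 0; 1/2; 9/16; 19/32; 39/64 } R={ 157/256; 79/128; 5/8; 3/4; 1 } -> 313/512
step 11: add BLUE to get BRBRRBBBRRB; options L={ 0; 1/2; 9/16; 19/32; 39/64; 313/512 } R={ 157/256; 79/128; 5/8; 3/4; 1 } -> 627/1024
step 12: add RED to get BRBRRBBBRRBR; options L={ 0; 1/2; 9/16; 19/32; 39/64; 313/512 } R={ 627/1024; 157/256; 79/128; 5/8; 3/4; 1 } -> 1253/2048
step 13: add BLUE to get BRBRRBBBRRBRB; options L={ 0; 1/2; 9/16; 19/32; 39/64; 313/512; 1253/2048 } R={ 627/1024; 157/256; 79/128; 5/8; 3/4; 1 } -> 2507/4096
step 14: add RED to get BRBRRBBBRRBRBR; options L={ 0; 1/2; 9/16; 19/32; 39/64; 313/512; 1253/2048 } R={ 2507/4096; 627/1024; 157/256; 79/128; 5/8; 3/4; 1 } -> 5013/8192

5013/8192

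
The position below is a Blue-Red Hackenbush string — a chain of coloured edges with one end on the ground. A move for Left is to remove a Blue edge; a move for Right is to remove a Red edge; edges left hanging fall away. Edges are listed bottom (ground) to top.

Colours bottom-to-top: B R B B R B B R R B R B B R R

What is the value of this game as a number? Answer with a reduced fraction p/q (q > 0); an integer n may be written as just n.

Prefix values for B R B B R B B R R B R B B R R via {L|R} + simplicity:
value(B) = { 0 | · } -> 1
value(BR) = { 0 | 1 } -> 1/2
value(BRB) = { 0; 1/2 | 1 } -> 3/4
value(BRBB) = { 0; 1/2; 3/4 | 1 } -> 7/8
value(BRBBR) = { 0; 1/2; 3/4 | 7/8; 1 } -> 13/16
value(BRBBRB) = { 0; 1/2; 3/4; 13/16 | 7/8; 1 } -> 27/32
value(BRBBRBB) = { 0; 1/2; 3/4; 13/16; 27/32 | 7/8; 1 } -> 55/64
value(BRBBRBBR) = { 0; 1/2; 3/4; 13/16; 27/32 | 55/64; 7/8; 1 } -> 109/128
value(BRBBRBBRR) = { 0; 1/2; 3/4; 13/16; 27/32 | 109/128; 55/64; 7/8; 1 } -> 217/256
value(BRBBRBBRRB) = { 0; 1/2; 3/4; 13/16; 27/32; 217/256 | 109/128; 55/64; 7/8; 1 } -> 435/512
value(BRBBRBBRRBR) = { 0; 1/2; 3/4; 13/16; 27/32; 217/256 | 435/512; 109/128; 55/64; 7/8; 1 } -> 869/1024
value(BRBBRBBRRBRB) = { 0; 1/2; 3/4; 13/16; 27/32; 217/256; 869/1024 | 435/512; 109/128; 55/64; 7/8; 1 } -> 1739/2048
value(BRBBRBBRRBRBB) = { 0; 1/2; 3/4; 13/16; 27/32; 217/256; 869/1024; 1739/2048 | 435/512; 109/128; 55/64; 7/8; 1 } -> 3479/4096
value(BRBBRBBRRBRBBR) = { 0; 1/2; 3/4; 13/16; 27/32; 217/256; 869/1024; 1739/2048 | 3479/4096; 435/512; 109/128; 55/64; 7/8; 1 } -> 6957/8192
value(BRBBRBBRRBRBBRR) = { 0; 1/2; 3/4; 13/16; 27/32; 217/256; 869/1024; 1739/2048 | 6957/8192; 3479/4096; 435/512; 109/128; 55/64; 7/8; 1 } -> 13913/16384

13913/16384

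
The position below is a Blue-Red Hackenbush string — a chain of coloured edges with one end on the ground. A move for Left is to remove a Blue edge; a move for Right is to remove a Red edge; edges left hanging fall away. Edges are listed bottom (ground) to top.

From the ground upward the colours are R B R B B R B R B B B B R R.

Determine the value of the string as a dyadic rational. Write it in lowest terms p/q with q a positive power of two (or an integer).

-4743/8192

Build g(s[:k]) for k = 1..14, string s = R B R B B R B R B B B B R R.
edge 1 of 14 (R): { · | 0 } => -1
edge 2 of 14 (B): { -1 | 0 } => -1/2
edge 3 of 14 (R): { -1 | -1/2,0 } => -3/4
edge 4 of 14 (B): { -1,-3/4 | -1/2,0 } => -5/8
edge 5 of 14 (B): { -1,-3/4,-5/8 | -1/2,0 } => -9/16
edge 6 of 14 (R): { -1,-3/4,-5/8 | -9/16,-1/2,0 } => -19/32
edge 7 of 14 (B): { -1,-3/4,-5/8,-19/32 | -9/16,-1/2,0 } => -37/64
edge 8 of 14 (R): { -1,-3/4,-5/8,-19/32 | -37/64,-9/16,-1/2,0 } => -75/128
edge 9 of 14 (B): { -1,-3/4,-5/8,-19/32,-75/128 | -37/64,-9/16,-1/2,0 } => -149/256
edge 10 of 14 (B): { -1,-3/4,-5/8,-19/32,-75/128,-149/256 | -37/64,-9/16,-1/2,0 } => -297/512
edge 11 of 14 (B): { -1,-3/4,-5/8,-19/32,-75/128,-149/256,-297/512 | -37/64,-9/16,-1/2,0 } => -593/1024
edge 12 of 14 (B): { -1,-3/4,-5/8,-19/32,-75/128,-149/256,-297/512,-593/1024 | -37/64,-9/16,-1/2,0 } => -1185/2048
edge 13 of 14 (R): { -1,-3/4,-5/8,-19/32,-75/128,-149/256,-297/512,-593/1024 | -1185/2048,-37/64,-9/16,-1/2,0 } => -2371/4096
edge 14 of 14 (R): { -1,-3/4,-5/8,-19/32,-75/128,-149/256,-297/512,-593/1024 | -2371/4096,-1185/2048,-37/64,-9/16,-1/2,0 } => -4743/8192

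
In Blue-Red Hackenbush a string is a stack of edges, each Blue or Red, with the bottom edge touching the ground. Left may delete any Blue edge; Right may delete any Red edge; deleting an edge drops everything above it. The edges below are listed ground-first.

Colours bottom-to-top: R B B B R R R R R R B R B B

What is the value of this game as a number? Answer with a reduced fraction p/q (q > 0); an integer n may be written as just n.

R: Left {  }, Right { 0 } -> simplest -1
RB: Left { -1 }, Right { 0 } -> simplest -1/2
RBB: Left { -1, -1/2 }, Right { 0 } -> simplest -1/4
RBBB: Left { -1, -1/2, -1/4 }, Right { 0 } -> simplest -1/8
RBBBR: Left { -1, -1/2, -1/4 }, Right { -1/8, 0 } -> simplest -3/16
RBBBRR: Left { -1, -1/2, -1/4 }, Right { -3/16, -1/8, 0 } -> simplest -7/32
RBBBRRR: Left { -1, -1/2, -1/4 }, Right { -7/32, -3/16, -1/8, 0 } -> simplest -15/64
RBBBRRRR: Left { -1, -1/2, -1/4 }, Right { -15/64, -7/32, -3/16, -1/8, 0 } -> simplest -31/128
RBBBRRRRR: Left { -1, -1/2, -1/4 }, Right { -31/128, -15/64, -7/32, -3/16, -1/8, 0 } -> simplest -63/256
RBBBRRRRRR: Left { -1, -1/2, -1/4 }, Right { -63/256, -31/128, -15/64, -7/32, -3/16, -1/8, 0 } -> simplest -127/512
RBBBRRRRRRB: Left { -1, -1/2, -1/4, -127/512 }, Right { -63/256, -31/128, -15/64, -7/32, -3/16, -1/8, 0 } -> simplest -253/1024
RBBBRRRRRRBR: Left { -1, -1/2, -1/4, -127/512 }, Right { -253/1024, -63/256, -31/128, -15/64, -7/32, -3/16, -1/8, 0 } -> simplest -507/2048
RBBBRRRRRRBRB: Left { -1, -1/2, -1/4, -127/512, -507/2048 }, Right { -253/1024, -63/256, -31/128, -15/64, -7/32, -3/16, -1/8, 0 } -> simplest -1013/4096
RBBBRRRRRRBRBB: Left { -1, -1/2, -1/4, -127/512, -507/2048, -1013/4096 }, Right { -253/1024, -63/256, -31/128, -15/64, -7/32, -3/16, -1/8, 0 } -> simplest -2025/8192

-2025/8192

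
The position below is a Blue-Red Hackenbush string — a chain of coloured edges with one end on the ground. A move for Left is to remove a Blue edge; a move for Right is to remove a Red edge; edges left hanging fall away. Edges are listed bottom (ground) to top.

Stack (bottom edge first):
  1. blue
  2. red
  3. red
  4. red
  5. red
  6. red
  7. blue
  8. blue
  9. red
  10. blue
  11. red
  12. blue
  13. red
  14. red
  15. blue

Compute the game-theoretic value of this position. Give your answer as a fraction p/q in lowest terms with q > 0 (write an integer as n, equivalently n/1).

851/16384

Recurse on prefixes of the 15-edge string blue red red red red red blue blue red blue red blue red red blue:
b: Left { 0 }, Right { (no moves) } => simplest 1
br: Left { 0 }, Right { 1 } => simplest 1/2
brr: Left { 0 }, Right { 1/2 1 } => simplest 1/4
brrr: Left { 0 }, Right { 1/4 1/2 1 } => simplest 1/8
brrrr: Left { 0 }, Right { 1/8 1/4 1/2 1 } => simplest 1/16
brrrrr: Left { 0 }, Right { 1/16 1/8 1/4 1/2 1 } => simplest 1/32
brrrrrb: Left { 0 1/32 }, Right { 1/16 1/8 1/4 1/2 1 } => simplest 3/64
brrrrrbb: Left { 0 1/32 3/64 }, Right { 1/16 1/8 1/4 1/2 1 } => simplest 7/128
brrrrrbbr: Left { 0 1/32 3/64 }, Right { 7/128 1/16 1/8 1/4 1/2 1 } => simplest 13/256
brrrrrbbrb: Left { 0 1/32 3/64 13/256 }, Right { 7/128 1/16 1/8 1/4 1/2 1 } => simplest 27/512
brrrrrbbrbr: Left { 0 1/32 3/64 13/256 }, Right { 27/512 7/128 1/16 1/8 1/4 1/2 1 } => simplest 53/1024
brrrrrbbrbrb: Left { 0 1/32 3/64 13/256 53/1024 }, Right { 27/512 7/128 1/16 1/8 1/4 1/2 1 } => simplest 107/2048
brrrrrbbrbrbr: Left { 0 1/32 3/64 13/256 53/1024 }, Right { 107/2048 27/512 7/128 1/16 1/8 1/4 1/2 1 } => simplest 213/4096
brrrrrbbrbrbrr: Left { 0 1/32 3/64 13/256 53/1024 }, Right { 213/4096 107/2048 27/512 7/128 1/16 1/8 1/4 1/2 1 } => simplest 425/8192
brrrrrbbrbrbrrb: Left { 0 1/32 3/64 13/256 53/1024 425/8192 }, Right { 213/4096 107/2048 27/512 7/128 1/16 1/8 1/4 1/2 1 } => simplest 851/16384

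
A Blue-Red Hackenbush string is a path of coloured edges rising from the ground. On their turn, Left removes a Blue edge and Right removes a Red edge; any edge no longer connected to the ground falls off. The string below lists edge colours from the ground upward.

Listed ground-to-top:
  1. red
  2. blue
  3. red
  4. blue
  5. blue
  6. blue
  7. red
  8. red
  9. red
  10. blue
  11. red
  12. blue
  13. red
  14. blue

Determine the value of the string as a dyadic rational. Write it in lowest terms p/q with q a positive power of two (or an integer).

-4565/8192

edge 1 of 14 (red): { ∅ | 0 } gives -1
edge 2 of 14 (blue): { -1 | 0 } gives -1/2
edge 3 of 14 (red): { -1 | -1/2, 0 } gives -3/4
edge 4 of 14 (blue): { -1, -3/4 | -1/2, 0 } gives -5/8
edge 5 of 14 (blue): { -1, -3/4, -5/8 | -1/2, 0 } gives -9/16
edge 6 of 14 (blue): { -1, -3/4, -5/8, -9/16 | -1/2, 0 } gives -17/32
edge 7 of 14 (red): { -1, -3/4, -5/8, -9/16 | -17/32, -1/2, 0 } gives -35/64
edge 8 of 14 (red): { -1, -3/4, -5/8, -9/16 | -35/64, -17/32, -1/2, 0 } gives -71/128
edge 9 of 14 (red): { -1, -3/4, -5/8, -9/16 | -71/128, -35/64, -17/32, -1/2, 0 } gives -143/256
edge 10 of 14 (blue): { -1, -3/4, -5/8, -9/16, -143/256 | -71/128, -35/64, -17/32, -1/2, 0 } gives -285/512
edge 11 of 14 (red): { -1, -3/4, -5/8, -9/16, -143/256 | -285/512, -71/128, -35/64, -17/32, -1/2, 0 } gives -571/1024
edge 12 of 14 (blue): { -1, -3/4, -5/8, -9/16, -143/256, -571/1024 | -285/512, -71/128, -35/64, -17/32, -1/2, 0 } gives -1141/2048
edge 13 of 14 (red): { -1, -3/4, -5/8, -9/16, -143/256, -571/1024 | -1141/2048, -285/512, -71/128, -35/64, -17/32, -1/2, 0 } gives -2283/4096
edge 14 of 14 (blue): { -1, -3/4, -5/8, -9/16, -143/256, -571/1024, -2283/4096 | -1141/2048, -285/512, -71/128, -35/64, -17/32, -1/2, 0 } gives -4565/8192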